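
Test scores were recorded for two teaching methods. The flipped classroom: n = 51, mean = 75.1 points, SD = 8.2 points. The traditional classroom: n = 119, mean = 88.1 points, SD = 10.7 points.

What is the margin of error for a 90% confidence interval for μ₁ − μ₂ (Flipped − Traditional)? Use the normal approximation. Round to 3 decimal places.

Per-group SEs: s₁/√n₁ = 8.2/√51 = 1.1482, s₂/√n₂ = 10.7/√119 = 0.9809.
Unpooled SE of the difference: √(1.31836324 + 0.96216481) = 1.5101.
Margin of error = z* · SE = 1.645 × 1.5101 = 2.4841.

2.484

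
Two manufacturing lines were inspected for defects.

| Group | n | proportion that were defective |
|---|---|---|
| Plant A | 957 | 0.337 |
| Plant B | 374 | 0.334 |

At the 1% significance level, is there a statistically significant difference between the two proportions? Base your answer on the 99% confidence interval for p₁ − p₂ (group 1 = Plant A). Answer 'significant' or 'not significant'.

not significant

The two standard errors are √(0.3370×0.6630/957) = 0.01528 and √(0.3340×0.6660/374) = 0.02439.
Because the samples are independent, SE_diff = √(0.01528² + 0.02439²) = 0.02878.
Using z* = 2.576 for 99%, ME = 2.576 × 0.02878 = 0.07414.
p̂₁ − p̂₂ = 0.0030; interval 0.0030 ± 0.07414 gives (-0.07114, 0.07714).
The interval (-0.07114, 0.07714) contains 0, so the difference is not significant.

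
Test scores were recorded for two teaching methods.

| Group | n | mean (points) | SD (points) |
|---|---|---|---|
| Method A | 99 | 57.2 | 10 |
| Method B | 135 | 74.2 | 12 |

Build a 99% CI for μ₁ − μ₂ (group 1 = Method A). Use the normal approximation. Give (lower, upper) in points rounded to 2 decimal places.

Per-group SEs: s₁/√n₁ = 10/√99 = 1.0050, s₂/√n₂ = 12/√135 = 1.0328.
Unpooled SE of the difference: √(1.010025 + 1.06667584) = 1.4411.
Margin of error = z* · SE = 2.576 × 1.4411 = 3.7123.
x̄₁ − x̄₂ = 57.2 − 74.2 = -17.0000.
CI: -17.0000 ± 3.7123 = (-20.71, -13.29).

(-20.71, -13.29)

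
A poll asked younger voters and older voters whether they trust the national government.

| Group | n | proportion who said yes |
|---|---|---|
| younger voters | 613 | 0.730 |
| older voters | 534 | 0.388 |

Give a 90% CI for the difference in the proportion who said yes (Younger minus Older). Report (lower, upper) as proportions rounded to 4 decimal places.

(0.2965, 0.3875)

Each SE is √(p̂(1−p̂)/n): √(0.7300·0.2700/613) = 0.01793 and √(0.3880·0.6120/534) = 0.02109.
SE(p̂₁ − p̂₂) = √(SE₁² + SE₂²) = √(0.0003214849 + 0.0004447881) = 0.02768, since the two samples are independent.
At 90% confidence z* = 1.645; margin = 1.645 × 0.02768 = 0.04553.
The difference is 0.7300 − 0.3880 = 0.3420, so the interval is 0.3420 ± 0.04553 = (0.2965, 0.3875).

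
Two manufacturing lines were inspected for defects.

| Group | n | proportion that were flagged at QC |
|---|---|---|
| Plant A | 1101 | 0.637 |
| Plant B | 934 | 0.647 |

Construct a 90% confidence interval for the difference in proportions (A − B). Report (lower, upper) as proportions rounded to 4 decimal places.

(-0.0451, 0.0251)

The two standard errors are √(0.6370×0.3630/1101) = 0.01449 and √(0.6470×0.3530/934) = 0.01564.
Because the samples are independent, SE_diff = √(0.01449² + 0.01564²) = 0.02132.
Using z* = 1.645 for 90%, ME = 1.645 × 0.02132 = 0.03507.
p̂₁ − p̂₂ = -0.0100; interval -0.0100 ± 0.03507 gives (-0.0451, 0.0251).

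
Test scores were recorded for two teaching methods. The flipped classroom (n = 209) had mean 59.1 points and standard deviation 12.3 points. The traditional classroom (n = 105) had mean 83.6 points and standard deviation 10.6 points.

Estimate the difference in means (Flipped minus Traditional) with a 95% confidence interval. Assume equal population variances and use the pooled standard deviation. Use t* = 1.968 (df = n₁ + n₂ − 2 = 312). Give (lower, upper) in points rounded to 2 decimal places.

s_p = √[((n₁−1)s₁² + (n₂−1)s₂²)/(n₁+n₂−2)] = √[(208·12.3² + 104·10.6²)/312] = 11.7607.
SE = 11.7607·√(1/209 + 1/105) = 1.4068.
With t* = 1.968, margin = 1.968 × 1.4068 = 2.7686.
x̄₁ − x̄₂ = 59.1 − 83.6 = -24.5000; interval -24.5000 ± 2.7686 = (-27.27, -21.73).

(-27.27, -21.73)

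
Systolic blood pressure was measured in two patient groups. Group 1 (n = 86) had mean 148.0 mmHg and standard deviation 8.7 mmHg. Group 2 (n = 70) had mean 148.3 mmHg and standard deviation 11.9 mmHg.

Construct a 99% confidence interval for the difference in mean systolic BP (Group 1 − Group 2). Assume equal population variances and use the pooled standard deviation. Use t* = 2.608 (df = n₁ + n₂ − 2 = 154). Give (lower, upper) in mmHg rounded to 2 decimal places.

(-4.61, 4.01)

s_p = √[((n₁−1)s₁² + (n₂−1)s₂²)/(n₁+n₂−2)] = √[(85·8.7² + 69·11.9²)/154] = 10.2580.
SE = 10.2580·√(1/86 + 1/70) = 1.6513.
With t* = 2.608, margin = 2.608 × 1.6513 = 4.3066.
x̄₁ − x̄₂ = 148.0 − 148.3 = -0.3000; interval -0.3000 ± 4.3066 = (-4.61, 4.01).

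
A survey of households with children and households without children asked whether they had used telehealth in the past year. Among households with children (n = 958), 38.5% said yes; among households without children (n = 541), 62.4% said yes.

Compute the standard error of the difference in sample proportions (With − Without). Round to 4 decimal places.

0.0261

The two standard errors are √(0.3850×0.6150/958) = 0.01572 and √(0.6240×0.3760/541) = 0.02083.
Because the samples are independent, SE_diff = √(0.01572² + 0.02083²) = 0.02610.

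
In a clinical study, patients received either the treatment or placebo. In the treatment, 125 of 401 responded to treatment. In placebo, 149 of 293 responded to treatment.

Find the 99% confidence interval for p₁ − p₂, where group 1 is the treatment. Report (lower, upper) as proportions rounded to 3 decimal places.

First, p̂₁ = 125/401 = 0.3117; p̂₂ = 149/293 = 0.5085.
The two standard errors are √(0.3117×0.6883/401) = 0.02313 and √(0.5085×0.4915/293) = 0.02921.
Because the samples are independent, SE_diff = √(0.02313² + 0.02921²) = 0.03726.
Using z* = 2.576 for 99%, ME = 2.576 × 0.03726 = 0.09598.
p̂₁ − p̂₂ = -0.1968; interval -0.1968 ± 0.09598 gives (-0.293, -0.101).

(-0.293, -0.101)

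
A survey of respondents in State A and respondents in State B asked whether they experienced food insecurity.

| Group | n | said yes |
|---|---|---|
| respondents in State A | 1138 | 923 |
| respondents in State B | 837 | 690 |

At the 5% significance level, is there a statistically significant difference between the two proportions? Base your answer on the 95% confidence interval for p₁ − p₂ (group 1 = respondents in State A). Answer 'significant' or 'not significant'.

not significant

First, p̂₁ = 923/1138 = 0.8111; p̂₂ = 690/837 = 0.8244.
The two standard errors are √(0.8111×0.1889/1138) = 0.01160 and √(0.8244×0.1756/837) = 0.01315.
Because the samples are independent, SE_diff = √(0.01160² + 0.01315²) = 0.01754.
Using z* = 1.960 for 95%, ME = 1.960 × 0.01754 = 0.03438.
p̂₁ − p̂₂ = -0.0133; interval -0.0133 ± 0.03438 gives (-0.04768, 0.02108).
The interval (-0.04768, 0.02108) contains 0, so the difference is not significant.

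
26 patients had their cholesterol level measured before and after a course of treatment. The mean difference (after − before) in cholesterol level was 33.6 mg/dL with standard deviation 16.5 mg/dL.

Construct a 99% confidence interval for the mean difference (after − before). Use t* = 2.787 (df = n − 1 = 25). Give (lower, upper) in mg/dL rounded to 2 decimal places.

This is a matched-pairs design, so SE = s_d/√n = 16.5/√26 = 3.2359.
Margin = 2.787 × 3.2359 = 9.0185; the interval is 33.6 ± 9.0185 = (24.58, 42.62).

(24.58, 42.62)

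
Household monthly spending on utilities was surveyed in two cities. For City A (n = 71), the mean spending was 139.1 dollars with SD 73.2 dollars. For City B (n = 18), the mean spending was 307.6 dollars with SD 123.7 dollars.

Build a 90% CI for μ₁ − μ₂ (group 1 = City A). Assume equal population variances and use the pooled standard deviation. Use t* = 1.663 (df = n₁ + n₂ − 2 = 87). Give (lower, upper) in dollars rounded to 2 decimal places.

s_p = √[((n₁−1)s₁² + (n₂−1)s₂²)/(n₁+n₂−2)] = √[(70·73.2² + 17·123.7²)/87] = 85.4471.
SE = 85.4471·√(1/71 + 1/18) = 22.5490.
With t* = 1.663, margin = 1.663 × 22.5490 = 37.4990.
x̄₁ − x̄₂ = 139.1 − 307.6 = -168.5000; interval -168.5000 ± 37.4990 = (-206.00, -131.00).

(-206.00, -131.00)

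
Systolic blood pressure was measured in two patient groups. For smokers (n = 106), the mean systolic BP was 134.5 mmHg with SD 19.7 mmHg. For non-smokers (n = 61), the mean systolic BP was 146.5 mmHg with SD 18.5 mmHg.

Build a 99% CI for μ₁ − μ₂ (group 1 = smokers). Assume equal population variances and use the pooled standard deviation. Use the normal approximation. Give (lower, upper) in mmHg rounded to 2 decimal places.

s_p = √[((n₁−1)s₁² + (n₂−1)s₂²)/(n₁+n₂−2)] = √[(105·19.7² + 60·18.5²)/165] = 19.2723.
SE = 19.2723·√(1/106 + 1/61) = 3.0972.
With z* = 2.576, margin = 2.576 × 3.0972 = 7.9784.
x̄₁ − x̄₂ = 134.5 − 146.5 = -12.0000; interval -12.0000 ± 7.9784 = (-19.98, -4.02).

(-19.98, -4.02)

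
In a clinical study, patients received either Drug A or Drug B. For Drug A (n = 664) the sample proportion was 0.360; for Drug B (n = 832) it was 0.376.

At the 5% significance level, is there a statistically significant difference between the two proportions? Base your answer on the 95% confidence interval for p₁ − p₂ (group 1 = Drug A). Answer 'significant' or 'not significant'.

The two standard errors are √(0.3600×0.6400/664) = 0.01863 and √(0.3760×0.6240/832) = 0.01679.
Because the samples are independent, SE_diff = √(0.01863² + 0.01679²) = 0.02508.
Using z* = 1.960 for 95%, ME = 1.960 × 0.02508 = 0.04916.
p̂₁ − p̂₂ = -0.0160; interval -0.0160 ± 0.04916 gives (-0.06516, 0.03316).
The interval (-0.06516, 0.03316) contains 0, so the difference is not significant.

not significant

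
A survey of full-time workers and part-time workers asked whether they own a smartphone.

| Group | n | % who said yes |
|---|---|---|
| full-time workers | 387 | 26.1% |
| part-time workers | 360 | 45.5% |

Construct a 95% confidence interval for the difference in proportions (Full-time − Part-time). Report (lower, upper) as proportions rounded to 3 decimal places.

(-0.262, -0.126)

SE₁ = √(p̂₁(1−p̂₁)/n₁) = √(0.2610·0.7390/387) = 0.02232; SE₂ = √(0.4550·0.5450/360) = 0.02625.
Independent samples: SE of the difference = √(SE₁² + SE₂²) = √(0.0004981824 + 0.0006890625) = 0.03446.
z* for 95% confidence is 1.960, so the margin of error is 1.960 × 0.03446 = 0.06754.
Point estimate p̂₁ − p̂₂ = 0.2610 − 0.4550 = -0.1940.
-0.1940 ± 0.06754 → (-0.262, -0.126).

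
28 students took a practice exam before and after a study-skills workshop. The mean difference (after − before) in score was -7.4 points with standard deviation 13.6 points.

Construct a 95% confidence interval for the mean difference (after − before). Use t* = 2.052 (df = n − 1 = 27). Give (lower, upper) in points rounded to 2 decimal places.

Paired design: SE = s_d/√n = 13.6/√28 = 2.5702.
t* = 2.052; margin of error = 2.052 × 2.5702 = 5.2741.
-7.4 ± 5.2741 → (-12.67, -2.13).

(-12.67, -2.13)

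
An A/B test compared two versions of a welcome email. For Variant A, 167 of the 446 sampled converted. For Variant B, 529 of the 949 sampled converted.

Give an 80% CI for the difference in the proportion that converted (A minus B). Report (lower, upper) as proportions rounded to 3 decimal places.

First, p̂₁ = 167/446 = 0.3744; p̂₂ = 529/949 = 0.5574.
The two standard errors are √(0.3744×0.6256/446) = 0.02292 and √(0.5574×0.4426/949) = 0.01612.
Because the samples are independent, SE_diff = √(0.02292² + 0.01612²) = 0.02802.
Using z* = 1.282 for 80%, ME = 1.282 × 0.02802 = 0.03592.
p̂₁ − p̂₂ = -0.1830; interval -0.1830 ± 0.03592 gives (-0.219, -0.147).

(-0.219, -0.147)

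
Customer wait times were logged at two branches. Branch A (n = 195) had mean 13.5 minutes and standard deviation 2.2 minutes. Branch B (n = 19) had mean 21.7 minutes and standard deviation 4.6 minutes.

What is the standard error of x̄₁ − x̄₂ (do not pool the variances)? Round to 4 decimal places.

SE₁ = s₁/√n₁ = 2.2/√195 = 0.1575; SE₂ = 4.6/√19 = 1.0553.
Independent samples, unequal variances: SE_diff = √(SE₁² + SE₂²) = √(0.02480625 + 1.11365809) = 1.0670.

1.0670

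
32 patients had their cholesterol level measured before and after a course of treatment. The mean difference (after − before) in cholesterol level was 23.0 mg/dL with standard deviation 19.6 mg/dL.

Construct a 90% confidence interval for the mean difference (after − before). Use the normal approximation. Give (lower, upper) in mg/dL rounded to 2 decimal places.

(17.30, 28.70)

This is a matched-pairs design, so SE = s_d/√n = 19.6/√32 = 3.4648.
Margin = 1.645 × 3.4648 = 5.6996; the interval is 23.0 ± 5.6996 = (17.30, 28.70).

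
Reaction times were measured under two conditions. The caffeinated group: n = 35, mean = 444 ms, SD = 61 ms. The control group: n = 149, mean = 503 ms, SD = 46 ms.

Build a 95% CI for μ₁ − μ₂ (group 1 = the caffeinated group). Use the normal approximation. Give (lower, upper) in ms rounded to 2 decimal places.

SE₁ = s₁/√n₁ = 61/√35 = 10.3109; SE₂ = 46/√149 = 3.7685.
Independent samples, unequal variances: SE_diff = √(SE₁² + SE₂²) = √(106.31465881 + 14.20159225) = 10.9780.
z* = 1.960, so margin of error = 1.960 × 10.9780 = 21.5169.
Difference in means = 444 − 503 = -59.0000.
-59.0000 ± 21.5169 → (-80.52, -37.48).

(-80.52, -37.48)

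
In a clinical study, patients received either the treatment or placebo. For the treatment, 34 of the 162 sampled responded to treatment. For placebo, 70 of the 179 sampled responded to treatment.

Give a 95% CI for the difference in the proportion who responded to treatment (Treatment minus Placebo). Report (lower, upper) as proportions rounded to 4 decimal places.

Sample proportions: 34/162 = 0.2099, 70/179 = 0.3911.
Each SE is √(p̂(1−p̂)/n): √(0.2099·0.7901/162) = 0.03200 and √(0.3911·0.6089/179) = 0.03647.
SE(p̂₁ − p̂₂) = √(SE₁² + SE₂²) = √(0.001024 + 0.0013300609) = 0.04852, since the two samples are independent.
At 95% confidence z* = 1.960; margin = 1.960 × 0.04852 = 0.09510.
The difference is 0.2099 − 0.3911 = -0.1812, so the interval is -0.1812 ± 0.09510 = (-0.2763, -0.0861).

(-0.2763, -0.0861)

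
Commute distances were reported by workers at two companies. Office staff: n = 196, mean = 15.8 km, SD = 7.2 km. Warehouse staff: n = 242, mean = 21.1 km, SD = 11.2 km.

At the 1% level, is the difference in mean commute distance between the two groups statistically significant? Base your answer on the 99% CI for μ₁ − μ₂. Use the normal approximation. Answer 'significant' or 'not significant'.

Standard errors of each mean: 7.2/√196 = 0.5143 and 11.2/√242 = 0.7200.
SE(x̄₁ − x̄₂) = √(0.5143² + 0.7200²) = 0.8848 for independent samples with unequal variances.
With z* = 2.576, the margin is 2.576 × 0.8848 = 2.2792.
x̄₁ − x̄₂ = 15.8 − 21.1 = -5.3000; the interval is -5.3000 ± 2.2792 = (-7.5792, -3.0208).
The interval (-7.5792, -3.0208) does not contain 0, so the difference is significant.

significant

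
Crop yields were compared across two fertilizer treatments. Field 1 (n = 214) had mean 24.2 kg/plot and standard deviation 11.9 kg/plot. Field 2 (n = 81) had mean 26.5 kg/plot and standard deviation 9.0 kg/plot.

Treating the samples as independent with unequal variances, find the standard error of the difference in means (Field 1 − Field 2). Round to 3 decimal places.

Per-group SEs: s₁/√n₁ = 11.9/√214 = 0.8135, s₂/√n₂ = 9.0/√81 = 1.0000.
Unpooled SE of the difference: √(0.66178225 + 1.0) = 1.2891.

1.289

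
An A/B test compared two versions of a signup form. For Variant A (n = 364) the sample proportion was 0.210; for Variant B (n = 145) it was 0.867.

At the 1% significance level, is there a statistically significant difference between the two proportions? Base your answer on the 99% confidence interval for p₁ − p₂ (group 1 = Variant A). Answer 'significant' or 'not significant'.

significant

The two standard errors are √(0.2100×0.7900/364) = 0.02135 and √(0.8670×0.1330/145) = 0.02820.
Because the samples are independent, SE_diff = √(0.02135² + 0.02820²) = 0.03537.
Using z* = 2.576 for 99%, ME = 2.576 × 0.03537 = 0.09111.
p̂₁ − p̂₂ = -0.6570; interval -0.6570 ± 0.09111 gives (-0.74811, -0.56589).
The interval (-0.74811, -0.56589) does not contain 0, so the difference is significant.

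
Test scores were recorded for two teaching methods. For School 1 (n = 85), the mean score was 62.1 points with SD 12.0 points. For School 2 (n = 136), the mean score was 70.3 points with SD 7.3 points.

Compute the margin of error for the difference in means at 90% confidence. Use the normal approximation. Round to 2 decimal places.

Per-group SEs: s₁/√n₁ = 12.0/√85 = 1.3016, s₂/√n₂ = 7.3/√136 = 0.6260.
Unpooled SE of the difference: √(1.69416256 + 0.391876) = 1.4443.
Margin of error = z* · SE = 1.645 × 1.4443 = 2.3759.

2.38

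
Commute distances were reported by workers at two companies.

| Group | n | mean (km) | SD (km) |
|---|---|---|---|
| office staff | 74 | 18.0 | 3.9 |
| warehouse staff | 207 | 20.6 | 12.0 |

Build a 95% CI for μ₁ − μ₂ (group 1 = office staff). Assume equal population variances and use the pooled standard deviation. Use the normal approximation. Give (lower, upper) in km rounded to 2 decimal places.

(-5.39, 0.19)

Pooled variance s_p² = [73·3.9² + 206·12.0²] / (74+207−2) = 110.3023, so s_p = 10.5025.
SE_diff = s_p·√(1/n₁ + 1/n₂) = 10.5025·√(1/74 + 1/207) = 1.4225.
z* = 1.960; margin = 1.960 × 1.4225 = 2.7881.
Difference = 18.0 − 20.6 = -2.6000.
-2.6000 ± 2.7881 → (-5.39, 0.19).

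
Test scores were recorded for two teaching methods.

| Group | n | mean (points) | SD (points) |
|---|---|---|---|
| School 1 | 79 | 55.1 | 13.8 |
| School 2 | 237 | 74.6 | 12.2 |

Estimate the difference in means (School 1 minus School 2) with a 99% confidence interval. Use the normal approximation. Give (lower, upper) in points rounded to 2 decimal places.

(-23.99, -15.01)

Per-group SEs: s₁/√n₁ = 13.8/√79 = 1.5526, s₂/√n₂ = 12.2/√237 = 0.7925.
Unpooled SE of the difference: √(2.41056676 + 0.62805625) = 1.7432.
Margin of error = z* · SE = 2.576 × 1.7432 = 4.4905.
x̄₁ − x̄₂ = 55.1 − 74.6 = -19.5000.
CI: -19.5000 ± 4.4905 = (-23.99, -15.01).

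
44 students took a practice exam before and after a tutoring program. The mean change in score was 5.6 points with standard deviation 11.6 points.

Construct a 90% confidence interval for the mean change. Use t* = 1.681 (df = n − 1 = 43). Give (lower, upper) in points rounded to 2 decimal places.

(2.66, 8.54)

Paired design: SE = s_d/√n = 11.6/√44 = 1.7488.
t* = 1.681; margin of error = 1.681 × 1.7488 = 2.9397.
5.6 ± 2.9397 → (2.66, 8.54).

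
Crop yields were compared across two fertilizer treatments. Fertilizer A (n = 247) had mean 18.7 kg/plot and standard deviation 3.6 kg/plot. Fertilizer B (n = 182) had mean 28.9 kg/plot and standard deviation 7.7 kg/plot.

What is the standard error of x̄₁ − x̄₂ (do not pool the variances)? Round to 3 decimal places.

Per-group SEs: s₁/√n₁ = 3.6/√247 = 0.2291, s₂/√n₂ = 7.7/√182 = 0.5708.
Unpooled SE of the difference: √(0.05248681 + 0.32581264) = 0.6151.

0.615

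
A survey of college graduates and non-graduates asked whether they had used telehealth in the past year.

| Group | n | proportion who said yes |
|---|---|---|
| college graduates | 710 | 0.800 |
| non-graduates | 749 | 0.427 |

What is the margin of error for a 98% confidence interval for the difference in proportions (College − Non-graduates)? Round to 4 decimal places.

The two standard errors are √(0.8000×0.2000/710) = 0.01501 and √(0.4270×0.5730/749) = 0.01807.
Because the samples are independent, SE_diff = √(0.01501² + 0.01807²) = 0.02349.
Using z* = 2.326 for 98%, ME = 2.326 × 0.02349 = 0.05464.

0.0546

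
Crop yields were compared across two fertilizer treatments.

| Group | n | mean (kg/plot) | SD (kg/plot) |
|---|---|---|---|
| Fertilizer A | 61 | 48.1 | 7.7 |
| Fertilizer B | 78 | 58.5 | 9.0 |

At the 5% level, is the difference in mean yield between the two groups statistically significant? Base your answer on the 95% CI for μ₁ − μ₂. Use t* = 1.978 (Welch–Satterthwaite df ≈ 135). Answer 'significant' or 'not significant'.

significant

SE₁ = s₁/√n₁ = 7.7/√61 = 0.9859; SE₂ = 9.0/√78 = 1.0190.
Independent samples, unequal variances: SE_diff = √(SE₁² + SE₂²) = √(0.97199881 + 1.038361) = 1.4179.
t* = 1.978, so margin of error = 1.978 × 1.4179 = 2.8046.
Difference in means = 48.1 − 58.5 = -10.4000.
-10.4000 ± 2.8046 → (-13.2046, -7.5954).
The interval (-13.2046, -7.5954) does not contain 0, so the difference is significant.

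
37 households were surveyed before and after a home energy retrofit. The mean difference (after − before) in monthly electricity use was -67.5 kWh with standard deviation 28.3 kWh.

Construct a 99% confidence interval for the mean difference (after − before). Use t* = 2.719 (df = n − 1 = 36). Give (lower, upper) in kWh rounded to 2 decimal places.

(-80.15, -54.85)

This is a matched-pairs design, so SE = s_d/√n = 28.3/√37 = 4.6525.
Margin = 2.719 × 4.6525 = 12.6501; the interval is -67.5 ± 12.6501 = (-80.15, -54.85).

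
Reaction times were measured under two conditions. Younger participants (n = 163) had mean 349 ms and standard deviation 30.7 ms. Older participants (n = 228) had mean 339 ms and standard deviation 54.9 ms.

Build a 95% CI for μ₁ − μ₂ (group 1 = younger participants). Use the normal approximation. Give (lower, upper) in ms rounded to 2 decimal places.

SE₁ = s₁/√n₁ = 30.7/√163 = 2.4046; SE₂ = 54.9/√228 = 3.6358.
Independent samples, unequal variances: SE_diff = √(SE₁² + SE₂²) = √(5.78210116 + 13.21904164) = 4.3590.
z* = 1.960, so margin of error = 1.960 × 4.3590 = 8.5436.
Difference in means = 349 − 339 = 10.0000.
10.0000 ± 8.5436 → (1.46, 18.54).

(1.46, 18.54)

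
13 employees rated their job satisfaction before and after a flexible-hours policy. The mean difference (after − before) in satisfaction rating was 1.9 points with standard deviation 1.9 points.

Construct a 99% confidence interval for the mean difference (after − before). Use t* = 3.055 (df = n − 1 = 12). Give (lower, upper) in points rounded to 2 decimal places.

This is a matched-pairs design, so SE = s_d/√n = 1.9/√13 = 0.5270.
Margin = 3.055 × 0.5270 = 1.6100; the interval is 1.9 ± 1.6100 = (0.29, 3.51).

(0.29, 3.51)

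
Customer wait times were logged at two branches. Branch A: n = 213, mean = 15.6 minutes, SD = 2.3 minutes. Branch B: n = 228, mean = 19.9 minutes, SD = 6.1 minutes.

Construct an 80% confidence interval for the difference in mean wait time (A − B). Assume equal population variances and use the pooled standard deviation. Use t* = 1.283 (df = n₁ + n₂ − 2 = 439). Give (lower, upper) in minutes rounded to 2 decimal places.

(-4.87, -3.73)

Pooled variance s_p² = [212·2.3² + 227·6.1²] / (213+228−2) = 21.7953, so s_p = 4.6685.
SE_diff = s_p·√(1/n₁ + 1/n₂) = 4.6685·√(1/213 + 1/228) = 0.4449.
t* = 1.283; margin = 1.283 × 0.4449 = 0.5708.
Difference = 15.6 − 19.9 = -4.3000.
-4.3000 ± 0.5708 → (-4.87, -3.73).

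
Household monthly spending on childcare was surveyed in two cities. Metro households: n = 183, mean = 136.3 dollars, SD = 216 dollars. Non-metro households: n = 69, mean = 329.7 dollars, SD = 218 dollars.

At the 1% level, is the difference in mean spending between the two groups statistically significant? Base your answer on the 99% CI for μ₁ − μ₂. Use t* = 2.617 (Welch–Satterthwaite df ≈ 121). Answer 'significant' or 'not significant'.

significant

Per-group SEs: s₁/√n₁ = 216/√183 = 15.9672, s₂/√n₂ = 218/√69 = 26.2441.
Unpooled SE of the difference: √(254.95147584 + 688.75278481) = 30.7198.
Margin of error = t* · SE = 2.617 × 30.7198 = 80.3937.
x̄₁ − x̄₂ = 136.3 − 329.7 = -193.4000.
CI: -193.4000 ± 80.3937 = (-273.7937, -113.0063).
The interval (-273.7937, -113.0063) does not contain 0, so the difference is significant.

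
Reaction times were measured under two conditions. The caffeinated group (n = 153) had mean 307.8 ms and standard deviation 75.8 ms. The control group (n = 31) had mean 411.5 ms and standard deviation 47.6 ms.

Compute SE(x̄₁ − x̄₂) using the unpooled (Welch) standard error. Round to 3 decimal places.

10.519

Per-group SEs: s₁/√n₁ = 75.8/√153 = 6.1281, s₂/√n₂ = 47.6/√31 = 8.5492.
Unpooled SE of the difference: √(37.55360961 + 73.08882064) = 10.5187.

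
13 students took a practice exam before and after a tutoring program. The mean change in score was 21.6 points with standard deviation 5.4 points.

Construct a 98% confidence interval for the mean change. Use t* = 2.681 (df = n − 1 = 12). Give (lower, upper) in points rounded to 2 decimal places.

(17.58, 25.62)

This is a matched-pairs design, so SE = s_d/√n = 5.4/√13 = 1.4977.
Margin = 2.681 × 1.4977 = 4.0153; the interval is 21.6 ± 4.0153 = (17.58, 25.62).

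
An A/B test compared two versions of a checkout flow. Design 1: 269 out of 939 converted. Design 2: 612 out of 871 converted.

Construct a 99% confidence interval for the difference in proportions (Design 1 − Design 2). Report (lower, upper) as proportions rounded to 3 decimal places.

p̂₁ = 269/939 = 0.2865 and p̂₂ = 612/871 = 0.7026.
SE₁ = √(p̂₁(1−p̂₁)/n₁) = √(0.2865·0.7135/939) = 0.01475; SE₂ = √(0.7026·0.2974/871) = 0.01549.
Independent samples: SE of the difference = √(SE₁² + SE₂²) = √(0.0002175625 + 0.0002399401) = 0.02139.
z* for 99% confidence is 2.576, so the margin of error is 2.576 × 0.02139 = 0.05510.
Point estimate p̂₁ − p̂₂ = 0.2865 − 0.7026 = -0.4161.
-0.4161 ± 0.05510 → (-0.471, -0.361).

(-0.471, -0.361)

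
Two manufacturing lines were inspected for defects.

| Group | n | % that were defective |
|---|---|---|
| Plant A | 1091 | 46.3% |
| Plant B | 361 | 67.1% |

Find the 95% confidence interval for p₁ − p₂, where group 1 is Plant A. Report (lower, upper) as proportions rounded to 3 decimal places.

SE₁ = √(p̂₁(1−p̂₁)/n₁) = √(0.4630·0.5370/1091) = 0.01510; SE₂ = √(0.6710·0.3290/361) = 0.02473.
Independent samples: SE of the difference = √(SE₁² + SE₂²) = √(0.00022801 + 0.0006115729) = 0.02898.
z* for 95% confidence is 1.960, so the margin of error is 1.960 × 0.02898 = 0.05680.
Point estimate p̂₁ − p̂₂ = 0.4630 − 0.6710 = -0.2080.
-0.2080 ± 0.05680 → (-0.265, -0.151).

(-0.265, -0.151)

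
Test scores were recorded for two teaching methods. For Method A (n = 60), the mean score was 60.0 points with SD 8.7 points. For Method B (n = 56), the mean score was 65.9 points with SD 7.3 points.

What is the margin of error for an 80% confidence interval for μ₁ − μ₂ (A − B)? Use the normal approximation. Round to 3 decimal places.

Standard errors of each mean: 8.7/√60 = 1.1232 and 7.3/√56 = 0.9755.
SE(x̄₁ − x̄₂) = √(1.1232² + 0.9755²) = 1.4877 for independent samples with unequal variances.
With z* = 1.282, the margin is 1.282 × 1.4877 = 1.9072.

1.907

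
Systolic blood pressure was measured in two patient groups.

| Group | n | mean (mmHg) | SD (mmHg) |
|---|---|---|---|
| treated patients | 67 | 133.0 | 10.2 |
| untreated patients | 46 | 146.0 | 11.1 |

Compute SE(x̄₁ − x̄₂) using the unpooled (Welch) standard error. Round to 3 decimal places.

2.057

Per-group SEs: s₁/√n₁ = 10.2/√67 = 1.2461, s₂/√n₂ = 11.1/√46 = 1.6366.
Unpooled SE of the difference: √(1.55276521 + 2.67845956) = 2.0570.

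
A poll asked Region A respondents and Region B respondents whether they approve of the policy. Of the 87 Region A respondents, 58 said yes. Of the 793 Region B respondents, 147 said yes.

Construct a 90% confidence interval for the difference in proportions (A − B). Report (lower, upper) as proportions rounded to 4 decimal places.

p̂₁ = 58/87 = 0.6667 and p̂₂ = 147/793 = 0.1854.
SE₁ = √(p̂₁(1−p̂₁)/n₁) = √(0.6667·0.3333/87) = 0.05054; SE₂ = √(0.1854·0.8146/793) = 0.01380.
Independent samples: SE of the difference = √(SE₁² + SE₂²) = √(0.0025542916 + 0.00019044) = 0.05239.
z* for 90% confidence is 1.645, so the margin of error is 1.645 × 0.05239 = 0.08618.
Point estimate p̂₁ − p̂₂ = 0.6667 − 0.1854 = 0.4813.
0.4813 ± 0.08618 → (0.3951, 0.5675).

(0.3951, 0.5675)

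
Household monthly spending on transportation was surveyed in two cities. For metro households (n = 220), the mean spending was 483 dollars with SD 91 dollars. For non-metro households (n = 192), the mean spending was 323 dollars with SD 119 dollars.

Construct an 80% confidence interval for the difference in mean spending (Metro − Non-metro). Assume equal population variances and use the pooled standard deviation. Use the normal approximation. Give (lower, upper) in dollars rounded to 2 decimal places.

s_p = √[((n₁−1)s₁² + (n₂−1)s₂²)/(n₁+n₂−2)] = √[(219·91² + 191·119²)/410] = 104.9772.
SE = 104.9772·√(1/220 + 1/192) = 10.3677.
With z* = 1.282, margin = 1.282 × 10.3677 = 13.2914.
x̄₁ − x̄₂ = 483 − 323 = 160.0000; interval 160.0000 ± 13.2914 = (146.71, 173.29).

(146.71, 173.29)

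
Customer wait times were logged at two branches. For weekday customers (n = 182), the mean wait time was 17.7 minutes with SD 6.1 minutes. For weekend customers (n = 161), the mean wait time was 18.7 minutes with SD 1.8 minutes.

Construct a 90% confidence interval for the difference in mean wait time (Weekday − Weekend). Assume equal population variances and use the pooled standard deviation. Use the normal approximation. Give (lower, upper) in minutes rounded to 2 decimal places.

s_p = √[((n₁−1)s₁² + (n₂−1)s₂²)/(n₁+n₂−2)] = √[(181·6.1² + 160·1.8²)/341] = 4.6120.
SE = 4.6120·√(1/182 + 1/161) = 0.4990.
With z* = 1.645, margin = 1.645 × 0.4990 = 0.8209.
x̄₁ − x̄₂ = 17.7 − 18.7 = -1.0000; interval -1.0000 ± 0.8209 = (-1.82, -0.18).

(-1.82, -0.18)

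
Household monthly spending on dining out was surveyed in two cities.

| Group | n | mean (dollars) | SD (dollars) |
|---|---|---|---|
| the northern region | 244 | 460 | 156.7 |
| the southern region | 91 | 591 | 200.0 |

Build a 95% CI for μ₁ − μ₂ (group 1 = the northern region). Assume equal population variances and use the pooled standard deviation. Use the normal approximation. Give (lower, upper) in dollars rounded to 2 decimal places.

s_p = √[((n₁−1)s₁² + (n₂−1)s₂²)/(n₁+n₂−2)] = √[(243·156.7² + 90·200.0²)/333] = 169.4970.
SE = 169.4970·√(1/244 + 1/91) = 20.8194.
With z* = 1.960, margin = 1.960 × 20.8194 = 40.8060.
x̄₁ − x̄₂ = 460 − 591 = -131.0000; interval -131.0000 ± 40.8060 = (-171.81, -90.19).

(-171.81, -90.19)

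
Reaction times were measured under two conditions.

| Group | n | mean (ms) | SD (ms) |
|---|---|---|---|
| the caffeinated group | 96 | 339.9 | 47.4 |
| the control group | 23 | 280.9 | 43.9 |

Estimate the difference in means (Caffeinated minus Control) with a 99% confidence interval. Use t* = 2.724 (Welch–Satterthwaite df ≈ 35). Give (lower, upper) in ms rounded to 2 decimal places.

(30.80, 87.20)

SE₁ = s₁/√n₁ = 47.4/√96 = 4.8377; SE₂ = 43.9/√23 = 9.1538.
Independent samples, unequal variances: SE_diff = √(SE₁² + SE₂²) = √(23.40334129 + 83.79205444) = 10.3535.
t* = 2.724, so margin of error = 2.724 × 10.3535 = 28.2029.
Difference in means = 339.9 − 280.9 = 59.0000.
59.0000 ± 28.2029 → (30.80, 87.20).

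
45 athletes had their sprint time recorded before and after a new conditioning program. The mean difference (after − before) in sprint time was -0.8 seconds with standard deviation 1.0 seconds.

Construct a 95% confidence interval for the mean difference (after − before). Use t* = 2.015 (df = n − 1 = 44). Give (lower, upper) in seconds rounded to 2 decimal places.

Paired design: SE = s_d/√n = 1.0/√45 = 0.1491.
t* = 2.015; margin of error = 2.015 × 0.1491 = 0.3004.
-0.8 ± 0.3004 → (-1.10, -0.50).

(-1.10, -0.50)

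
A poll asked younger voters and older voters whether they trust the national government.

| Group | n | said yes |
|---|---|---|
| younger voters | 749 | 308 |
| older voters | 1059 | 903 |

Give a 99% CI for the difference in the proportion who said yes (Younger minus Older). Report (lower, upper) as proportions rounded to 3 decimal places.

First, p̂₁ = 308/749 = 0.4112; p̂₂ = 903/1059 = 0.8527.
The two standard errors are √(0.4112×0.5888/749) = 0.01798 and √(0.8527×0.1473/1059) = 0.01089.
Because the samples are independent, SE_diff = √(0.01798² + 0.01089²) = 0.02102.
Using z* = 2.576 for 99%, ME = 2.576 × 0.02102 = 0.05415.
p̂₁ − p̂₂ = -0.4415; interval -0.4415 ± 0.05415 gives (-0.496, -0.387).

(-0.496, -0.387)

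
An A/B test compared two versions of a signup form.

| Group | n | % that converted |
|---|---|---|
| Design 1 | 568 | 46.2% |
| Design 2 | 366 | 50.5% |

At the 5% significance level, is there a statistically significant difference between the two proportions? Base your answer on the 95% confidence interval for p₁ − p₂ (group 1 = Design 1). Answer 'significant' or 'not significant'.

The two standard errors are √(0.4620×0.5380/568) = 0.02092 and √(0.5050×0.4950/366) = 0.02613.
Because the samples are independent, SE_diff = √(0.02092² + 0.02613²) = 0.03347.
Using z* = 1.960 for 95%, ME = 1.960 × 0.03347 = 0.06560.
p̂₁ − p̂₂ = -0.0430; interval -0.0430 ± 0.06560 gives (-0.10860, 0.02260).
The interval (-0.10860, 0.02260) contains 0, so the difference is not significant.

not significant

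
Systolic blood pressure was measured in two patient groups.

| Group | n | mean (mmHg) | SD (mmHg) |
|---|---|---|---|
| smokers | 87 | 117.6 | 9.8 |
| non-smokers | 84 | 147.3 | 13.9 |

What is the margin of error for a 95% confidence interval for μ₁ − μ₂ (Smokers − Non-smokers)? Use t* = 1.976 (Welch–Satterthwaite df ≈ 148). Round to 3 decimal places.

3.646

Standard errors of each mean: 9.8/√87 = 1.0507 and 13.9/√84 = 1.5166.
SE(x̄₁ − x̄₂) = √(1.0507² + 1.5166²) = 1.8450 for independent samples with unequal variances.
With t* = 1.976, the margin is 1.976 × 1.8450 = 3.6457.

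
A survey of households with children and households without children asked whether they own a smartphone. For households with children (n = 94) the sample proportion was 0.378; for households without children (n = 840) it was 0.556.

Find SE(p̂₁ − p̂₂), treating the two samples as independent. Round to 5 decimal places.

0.05287

Each SE is √(p̂(1−p̂)/n): √(0.3780·0.6220/94) = 0.05001 and √(0.5560·0.4440/840) = 0.01714.
SE(p̂₁ − p̂₂) = √(SE₁² + SE₂²) = √(0.0025010001 + 0.0002937796) = 0.05287, since the two samples are independent.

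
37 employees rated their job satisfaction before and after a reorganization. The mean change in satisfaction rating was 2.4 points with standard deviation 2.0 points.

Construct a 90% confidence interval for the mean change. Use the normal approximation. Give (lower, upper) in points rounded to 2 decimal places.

This is a matched-pairs design, so SE = s_d/√n = 2.0/√37 = 0.3288.
Margin = 1.645 × 0.3288 = 0.5409; the interval is 2.4 ± 0.5409 = (1.86, 2.94).

(1.86, 2.94)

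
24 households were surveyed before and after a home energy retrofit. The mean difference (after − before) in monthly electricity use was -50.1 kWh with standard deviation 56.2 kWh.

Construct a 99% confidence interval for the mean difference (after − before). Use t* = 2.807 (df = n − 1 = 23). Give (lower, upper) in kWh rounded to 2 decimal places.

(-82.30, -17.90)

This is a matched-pairs design, so SE = s_d/√n = 56.2/√24 = 11.4718.
Margin = 2.807 × 11.4718 = 32.2013; the interval is -50.1 ± 32.2013 = (-82.30, -17.90).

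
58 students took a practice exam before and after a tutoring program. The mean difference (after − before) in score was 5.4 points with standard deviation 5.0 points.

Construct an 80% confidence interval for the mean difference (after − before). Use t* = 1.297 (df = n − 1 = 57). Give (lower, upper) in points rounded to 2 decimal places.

(4.55, 6.25)

Paired design: SE = s_d/√n = 5.0/√58 = 0.6565.
t* = 1.297; margin of error = 1.297 × 0.6565 = 0.8515.
5.4 ± 0.8515 → (4.55, 6.25).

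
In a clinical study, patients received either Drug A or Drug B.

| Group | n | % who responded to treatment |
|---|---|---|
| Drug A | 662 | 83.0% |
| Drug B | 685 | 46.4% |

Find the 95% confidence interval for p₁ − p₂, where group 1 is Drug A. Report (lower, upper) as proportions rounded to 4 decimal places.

The two standard errors are √(0.8300×0.1700/662) = 0.01460 and √(0.4640×0.5360/685) = 0.01905.
Because the samples are independent, SE_diff = √(0.01460² + 0.01905²) = 0.02400.
Using z* = 1.960 for 95%, ME = 1.960 × 0.02400 = 0.04704.
p̂₁ − p̂₂ = 0.3660; interval 0.3660 ± 0.04704 gives (0.3190, 0.4130).

(0.3190, 0.4130)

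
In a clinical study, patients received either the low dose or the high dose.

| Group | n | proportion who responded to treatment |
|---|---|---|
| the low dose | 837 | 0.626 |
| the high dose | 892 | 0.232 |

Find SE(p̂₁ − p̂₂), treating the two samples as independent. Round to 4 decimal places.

SE₁ = √(p̂₁(1−p̂₁)/n₁) = √(0.6260·0.3740/837) = 0.01672; SE₂ = √(0.2320·0.7680/892) = 0.01413.
Independent samples: SE of the difference = √(SE₁² + SE₂²) = √(0.0002795584 + 0.0001996569) = 0.02189.

0.0219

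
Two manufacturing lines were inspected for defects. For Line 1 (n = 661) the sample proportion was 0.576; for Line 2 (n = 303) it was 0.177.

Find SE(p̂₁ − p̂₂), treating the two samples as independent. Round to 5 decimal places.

SE₁ = √(p̂₁(1−p̂₁)/n₁) = √(0.5760·0.4240/661) = 0.01922; SE₂ = √(0.1770·0.8230/303) = 0.02193.
Independent samples: SE of the difference = √(SE₁² + SE₂²) = √(0.0003694084 + 0.0004809249) = 0.02916.

0.02916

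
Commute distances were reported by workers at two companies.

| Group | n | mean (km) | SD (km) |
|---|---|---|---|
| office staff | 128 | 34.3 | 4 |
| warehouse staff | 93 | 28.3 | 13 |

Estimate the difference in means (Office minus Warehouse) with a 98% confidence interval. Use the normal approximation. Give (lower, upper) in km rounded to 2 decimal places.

Standard errors of each mean: 4/√128 = 0.3536 and 13/√93 = 1.3480.
SE(x̄₁ − x̄₂) = √(0.3536² + 1.3480²) = 1.3936 for independent samples with unequal variances.
With z* = 2.326, the margin is 2.326 × 1.3936 = 3.2415.
x̄₁ − x̄₂ = 34.3 − 28.3 = 6.0000; the interval is 6.0000 ± 3.2415 = (2.76, 9.24).

(2.76, 9.24)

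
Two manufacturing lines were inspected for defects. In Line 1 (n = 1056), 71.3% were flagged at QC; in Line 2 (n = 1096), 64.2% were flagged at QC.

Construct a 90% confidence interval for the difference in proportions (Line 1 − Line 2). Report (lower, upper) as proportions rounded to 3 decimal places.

(0.038, 0.104)

SE₁ = √(p̂₁(1−p̂₁)/n₁) = √(0.7130·0.2870/1056) = 0.01392; SE₂ = √(0.6420·0.3580/1096) = 0.01448.
Independent samples: SE of the difference = √(SE₁² + SE₂²) = √(0.0001937664 + 0.0002096704) = 0.02009.
z* for 90% confidence is 1.645, so the margin of error is 1.645 × 0.02009 = 0.03305.
Point estimate p̂₁ − p̂₂ = 0.7130 − 0.6420 = 0.0710.
0.0710 ± 0.03305 → (0.038, 0.104).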